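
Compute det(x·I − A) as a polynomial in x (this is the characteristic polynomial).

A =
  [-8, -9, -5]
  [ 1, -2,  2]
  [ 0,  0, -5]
x^3 + 15*x^2 + 75*x + 125

Expanding det(x·I − A) (e.g. by cofactor expansion or by noting that A is similar to its Jordan form J, which has the same characteristic polynomial as A) gives
  χ_A(x) = x^3 + 15*x^2 + 75*x + 125
which factors as (x + 5)^3. The eigenvalues (with algebraic multiplicities) are λ = -5 with multiplicity 3.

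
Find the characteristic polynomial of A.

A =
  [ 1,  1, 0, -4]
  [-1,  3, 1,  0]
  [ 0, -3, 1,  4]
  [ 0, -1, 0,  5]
x^4 - 10*x^3 + 36*x^2 - 54*x + 27

Expanding det(x·I − A) (e.g. by cofactor expansion or by noting that A is similar to its Jordan form J, which has the same characteristic polynomial as A) gives
  χ_A(x) = x^4 - 10*x^3 + 36*x^2 - 54*x + 27
which factors as (x - 3)^3*(x - 1). The eigenvalues (with algebraic multiplicities) are λ = 1 with multiplicity 1, λ = 3 with multiplicity 3.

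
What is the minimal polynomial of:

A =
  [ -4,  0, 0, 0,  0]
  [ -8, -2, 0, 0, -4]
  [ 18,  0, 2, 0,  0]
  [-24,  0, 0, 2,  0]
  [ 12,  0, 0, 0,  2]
x^3 + 4*x^2 - 4*x - 16

The characteristic polynomial is χ_A(x) = (x - 2)^3*(x + 2)*(x + 4), so the eigenvalues are known. The minimal polynomial is
  m_A(x) = Π_λ (x − λ)^{k_λ}
where k_λ is the size of the *largest* Jordan block for λ (equivalently, the smallest k with (A − λI)^k v = 0 for every generalised eigenvector v of λ).

  λ = -4: largest Jordan block has size 1, contributing (x + 4)
  λ = -2: largest Jordan block has size 1, contributing (x + 2)
  λ = 2: largest Jordan block has size 1, contributing (x − 2)

So m_A(x) = (x - 2)*(x + 2)*(x + 4) = x^3 + 4*x^2 - 4*x - 16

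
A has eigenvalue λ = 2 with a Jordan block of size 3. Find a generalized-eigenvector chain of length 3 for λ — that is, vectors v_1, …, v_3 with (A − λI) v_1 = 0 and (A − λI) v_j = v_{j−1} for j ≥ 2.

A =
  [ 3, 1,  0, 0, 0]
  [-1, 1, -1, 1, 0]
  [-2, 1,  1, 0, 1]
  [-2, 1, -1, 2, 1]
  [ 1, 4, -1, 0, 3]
A Jordan chain for λ = 2 of length 3:
v_1 = (-1, 1, -1, -1, -4)ᵀ
v_2 = (0, -1, -1, -1, -1)ᵀ
v_3 = (0, 0, 1, 0, 0)ᵀ

Let N = A − (2)·I. We want v_3 with N^3 v_3 = 0 but N^2 v_3 ≠ 0; then v_{j-1} := N · v_j for j = 3, …, 2.

Pick v_3 = (0, 0, 1, 0, 0)ᵀ.
Then v_2 = N · v_3 = (0, -1, -1, -1, -1)ᵀ.
Then v_1 = N · v_2 = (-1, 1, -1, -1, -4)ᵀ.

Sanity check: (A − (2)·I) v_1 = (0, 0, 0, 0, 0)ᵀ = 0. ✓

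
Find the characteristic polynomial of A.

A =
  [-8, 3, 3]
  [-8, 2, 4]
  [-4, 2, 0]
x^3 + 6*x^2 + 12*x + 8

Expanding det(x·I − A) (e.g. by cofactor expansion or by noting that A is similar to its Jordan form J, which has the same characteristic polynomial as A) gives
  χ_A(x) = x^3 + 6*x^2 + 12*x + 8
which factors as (x + 2)^3. The eigenvalues (with algebraic multiplicities) are λ = -2 with multiplicity 3.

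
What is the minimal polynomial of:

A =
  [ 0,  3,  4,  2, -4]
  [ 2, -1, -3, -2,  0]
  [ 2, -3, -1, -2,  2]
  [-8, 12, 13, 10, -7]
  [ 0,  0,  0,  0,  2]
x^3 - 6*x^2 + 12*x - 8

The characteristic polynomial is χ_A(x) = (x - 2)^5, so the eigenvalues are known. The minimal polynomial is
  m_A(x) = Π_λ (x − λ)^{k_λ}
where k_λ is the size of the *largest* Jordan block for λ (equivalently, the smallest k with (A − λI)^k v = 0 for every generalised eigenvector v of λ).

  λ = 2: largest Jordan block has size 3, contributing (x − 2)^3

So m_A(x) = (x - 2)^3 = x^3 - 6*x^2 + 12*x - 8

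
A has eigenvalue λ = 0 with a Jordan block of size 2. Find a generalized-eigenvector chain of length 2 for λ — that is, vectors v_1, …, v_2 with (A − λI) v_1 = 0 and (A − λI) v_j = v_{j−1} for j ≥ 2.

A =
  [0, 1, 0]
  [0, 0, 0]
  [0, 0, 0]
A Jordan chain for λ = 0 of length 2:
v_1 = (1, 0, 0)ᵀ
v_2 = (0, 1, 0)ᵀ

Let N = A − (0)·I. We want v_2 with N^2 v_2 = 0 but N^1 v_2 ≠ 0; then v_{j-1} := N · v_j for j = 2, …, 2.

Pick v_2 = (0, 1, 0)ᵀ.
Then v_1 = N · v_2 = (1, 0, 0)ᵀ.

Sanity check: (A − (0)·I) v_1 = (0, 0, 0)ᵀ = 0. ✓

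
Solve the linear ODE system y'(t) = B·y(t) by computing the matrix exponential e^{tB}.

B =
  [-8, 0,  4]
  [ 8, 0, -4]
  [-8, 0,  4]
e^{tB} =
  [-1 + 2*exp(-4*t), 0, 1 - exp(-4*t)]
  [2 - 2*exp(-4*t), 1, -1 + exp(-4*t)]
  [-2 + 2*exp(-4*t), 0, 2 - exp(-4*t)]

Strategy: write B = P · J · P⁻¹ where J is a Jordan canonical form, so e^{tB} = P · e^{tJ} · P⁻¹, and e^{tJ} can be computed block-by-block.

B has Jordan form
J =
  [-4, 0, 0]
  [ 0, 0, 0]
  [ 0, 0, 0]
(up to reordering of blocks).

Per-block formulas:
  For a 1×1 block at λ = 0: exp(t · [0]) = [e^(0t)].
  For a 1×1 block at λ = -4: exp(t · [-4]) = [e^(-4t)].

After assembling e^{tJ} and conjugating by P, we get:

e^{tB} =
  [-1 + 2*exp(-4*t), 0, 1 - exp(-4*t)]
  [2 - 2*exp(-4*t), 1, -1 + exp(-4*t)]
  [-2 + 2*exp(-4*t), 0, 2 - exp(-4*t)]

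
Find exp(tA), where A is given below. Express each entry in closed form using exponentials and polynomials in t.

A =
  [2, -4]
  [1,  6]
e^{tA} =
  [-2*t*exp(4*t) + exp(4*t), -4*t*exp(4*t)]
  [t*exp(4*t), 2*t*exp(4*t) + exp(4*t)]

Strategy: write A = P · J · P⁻¹ where J is a Jordan canonical form, so e^{tA} = P · e^{tJ} · P⁻¹, and e^{tJ} can be computed block-by-block.

A has Jordan form
J =
  [4, 1]
  [0, 4]
(up to reordering of blocks).

Per-block formulas:
  For a 2×2 Jordan block J_2(4): exp(t · J_2(4)) = e^(4t)·(I + t·N), where N is the 2×2 nilpotent shift.

After assembling e^{tJ} and conjugating by P, we get:

e^{tA} =
  [-2*t*exp(4*t) + exp(4*t), -4*t*exp(4*t)]
  [t*exp(4*t), 2*t*exp(4*t) + exp(4*t)]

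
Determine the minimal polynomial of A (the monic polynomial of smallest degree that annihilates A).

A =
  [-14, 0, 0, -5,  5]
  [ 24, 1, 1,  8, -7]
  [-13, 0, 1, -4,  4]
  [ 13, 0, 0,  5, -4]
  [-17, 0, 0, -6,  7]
x^3 + 2*x^2 - 7*x + 4

The characteristic polynomial is χ_A(x) = (x - 1)^4*(x + 4), so the eigenvalues are known. The minimal polynomial is
  m_A(x) = Π_λ (x − λ)^{k_λ}
where k_λ is the size of the *largest* Jordan block for λ (equivalently, the smallest k with (A − λI)^k v = 0 for every generalised eigenvector v of λ).

  λ = -4: largest Jordan block has size 1, contributing (x + 4)
  λ = 1: largest Jordan block has size 2, contributing (x − 1)^2

So m_A(x) = (x - 1)^2*(x + 4) = x^3 + 2*x^2 - 7*x + 4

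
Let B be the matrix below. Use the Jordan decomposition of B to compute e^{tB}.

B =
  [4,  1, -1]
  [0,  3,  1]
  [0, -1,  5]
e^{tB} =
  [exp(4*t), t*exp(4*t), -t*exp(4*t)]
  [0, -t*exp(4*t) + exp(4*t), t*exp(4*t)]
  [0, -t*exp(4*t), t*exp(4*t) + exp(4*t)]

Strategy: write B = P · J · P⁻¹ where J is a Jordan canonical form, so e^{tB} = P · e^{tJ} · P⁻¹, and e^{tJ} can be computed block-by-block.

B has Jordan form
J =
  [4, 1, 0]
  [0, 4, 0]
  [0, 0, 4]
(up to reordering of blocks).

Per-block formulas:
  For a 2×2 Jordan block J_2(4): exp(t · J_2(4)) = e^(4t)·(I + t·N), where N is the 2×2 nilpotent shift.
  For a 1×1 block at λ = 4: exp(t · [4]) = [e^(4t)].

After assembling e^{tJ} and conjugating by P, we get:

e^{tB} =
  [exp(4*t), t*exp(4*t), -t*exp(4*t)]
  [0, -t*exp(4*t) + exp(4*t), t*exp(4*t)]
  [0, -t*exp(4*t), t*exp(4*t) + exp(4*t)]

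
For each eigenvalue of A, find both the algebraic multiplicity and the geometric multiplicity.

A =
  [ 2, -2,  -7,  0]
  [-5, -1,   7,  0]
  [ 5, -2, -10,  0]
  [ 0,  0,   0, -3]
λ = -3: alg = 4, geom = 3

Step 1 — factor the characteristic polynomial to read off the algebraic multiplicities:
  χ_A(x) = (x + 3)^4

Step 2 — compute geometric multiplicities via the rank-nullity identity g(λ) = n − rank(A − λI):
  rank(A − (-3)·I) = 1, so dim ker(A − (-3)·I) = n − 1 = 3

Summary:
  λ = -3: algebraic multiplicity = 4, geometric multiplicity = 3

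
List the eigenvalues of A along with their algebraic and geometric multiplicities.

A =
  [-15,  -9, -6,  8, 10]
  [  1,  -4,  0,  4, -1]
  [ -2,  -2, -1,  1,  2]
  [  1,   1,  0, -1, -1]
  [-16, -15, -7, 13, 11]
λ = -5: alg = 2, geom = 1; λ = 0: alg = 3, geom = 1

Step 1 — factor the characteristic polynomial to read off the algebraic multiplicities:
  χ_A(x) = x^3*(x + 5)^2

Step 2 — compute geometric multiplicities via the rank-nullity identity g(λ) = n − rank(A − λI):
  rank(A − (-5)·I) = 4, so dim ker(A − (-5)·I) = n − 4 = 1
  rank(A − (0)·I) = 4, so dim ker(A − (0)·I) = n − 4 = 1

Summary:
  λ = -5: algebraic multiplicity = 2, geometric multiplicity = 1
  λ = 0: algebraic multiplicity = 3, geometric multiplicity = 1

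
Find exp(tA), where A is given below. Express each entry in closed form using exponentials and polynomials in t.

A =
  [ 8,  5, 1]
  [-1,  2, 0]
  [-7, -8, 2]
e^{tA} =
  [2*t^2*exp(4*t) + 4*t*exp(4*t) + exp(4*t), t^2*exp(4*t) + 5*t*exp(4*t), t^2*exp(4*t) + t*exp(4*t)]
  [-t^2*exp(4*t) - t*exp(4*t), -t^2*exp(4*t)/2 - 2*t*exp(4*t) + exp(4*t), -t^2*exp(4*t)/2]
  [-3*t^2*exp(4*t) - 7*t*exp(4*t), -3*t^2*exp(4*t)/2 - 8*t*exp(4*t), -3*t^2*exp(4*t)/2 - 2*t*exp(4*t) + exp(4*t)]

Strategy: write A = P · J · P⁻¹ where J is a Jordan canonical form, so e^{tA} = P · e^{tJ} · P⁻¹, and e^{tJ} can be computed block-by-block.

A has Jordan form
J =
  [4, 1, 0]
  [0, 4, 1]
  [0, 0, 4]
(up to reordering of blocks).

Per-block formulas:
  For a 3×3 Jordan block J_3(4): exp(t · J_3(4)) = e^(4t)·(I + t·N + (t^2/2)·N^2), where N is the 3×3 nilpotent shift.

After assembling e^{tJ} and conjugating by P, we get:

e^{tA} =
  [2*t^2*exp(4*t) + 4*t*exp(4*t) + exp(4*t), t^2*exp(4*t) + 5*t*exp(4*t), t^2*exp(4*t) + t*exp(4*t)]
  [-t^2*exp(4*t) - t*exp(4*t), -t^2*exp(4*t)/2 - 2*t*exp(4*t) + exp(4*t), -t^2*exp(4*t)/2]
  [-3*t^2*exp(4*t) - 7*t*exp(4*t), -3*t^2*exp(4*t)/2 - 8*t*exp(4*t), -3*t^2*exp(4*t)/2 - 2*t*exp(4*t) + exp(4*t)]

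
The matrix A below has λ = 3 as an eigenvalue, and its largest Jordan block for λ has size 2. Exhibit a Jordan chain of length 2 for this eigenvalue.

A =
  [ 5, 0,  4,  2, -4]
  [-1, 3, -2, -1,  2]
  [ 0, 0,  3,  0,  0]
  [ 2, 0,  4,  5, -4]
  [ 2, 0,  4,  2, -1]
A Jordan chain for λ = 3 of length 2:
v_1 = (2, -1, 0, 2, 2)ᵀ
v_2 = (1, 0, 0, 0, 0)ᵀ

Let N = A − (3)·I. We want v_2 with N^2 v_2 = 0 but N^1 v_2 ≠ 0; then v_{j-1} := N · v_j for j = 2, …, 2.

Pick v_2 = (1, 0, 0, 0, 0)ᵀ.
Then v_1 = N · v_2 = (2, -1, 0, 2, 2)ᵀ.

Sanity check: (A − (3)·I) v_1 = (0, 0, 0, 0, 0)ᵀ = 0. ✓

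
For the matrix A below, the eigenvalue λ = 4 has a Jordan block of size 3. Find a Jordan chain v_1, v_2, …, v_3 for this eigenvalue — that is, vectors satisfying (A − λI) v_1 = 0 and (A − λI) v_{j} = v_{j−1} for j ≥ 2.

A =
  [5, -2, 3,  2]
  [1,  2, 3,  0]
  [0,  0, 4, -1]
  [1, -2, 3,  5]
A Jordan chain for λ = 4 of length 3:
v_1 = (1, -1, -1, 0)ᵀ
v_2 = (1, 1, 0, 1)ᵀ
v_3 = (1, 0, 0, 0)ᵀ

Let N = A − (4)·I. We want v_3 with N^3 v_3 = 0 but N^2 v_3 ≠ 0; then v_{j-1} := N · v_j for j = 3, …, 2.

Pick v_3 = (1, 0, 0, 0)ᵀ.
Then v_2 = N · v_3 = (1, 1, 0, 1)ᵀ.
Then v_1 = N · v_2 = (1, -1, -1, 0)ᵀ.

Sanity check: (A − (4)·I) v_1 = (0, 0, 0, 0)ᵀ = 0. ✓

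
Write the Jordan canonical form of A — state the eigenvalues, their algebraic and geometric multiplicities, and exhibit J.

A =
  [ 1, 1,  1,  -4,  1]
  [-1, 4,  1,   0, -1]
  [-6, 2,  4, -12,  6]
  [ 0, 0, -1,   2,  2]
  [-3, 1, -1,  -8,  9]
J_3(4) ⊕ J_2(4)

The characteristic polynomial is
  det(x·I − A) = x^5 - 20*x^4 + 160*x^3 - 640*x^2 + 1280*x - 1024 = (x - 4)^5

Eigenvalues and multiplicities (the geometric multiplicity of λ is n − rank(A − λI), which equals the number of Jordan blocks for λ):
  λ = 4: algebraic multiplicity = 5, geometric multiplicity = 2

Determining the block sizes for each eigenvalue:
  λ = 4: with am = 5 and gm = 2, the partition is not yet determined (e.g. several partitions of 5 into 2 parts exist). Let N = A − (4)·I. Computing rank(N^1) = 3, rank(N^2) = 1, rank(N^3) = 0; the number of blocks of size ≥ j is rank(N^{j−1}) − rank(N^j), giving [2, 2, 1]. So we have 1 block(s) of size 3, 1 block(s) of size 2 → block sizes [3, 2]

Assembling the blocks gives a Jordan form
J =
  [4, 1, 0, 0, 0]
  [0, 4, 1, 0, 0]
  [0, 0, 4, 0, 0]
  [0, 0, 0, 4, 1]
  [0, 0, 0, 0, 4]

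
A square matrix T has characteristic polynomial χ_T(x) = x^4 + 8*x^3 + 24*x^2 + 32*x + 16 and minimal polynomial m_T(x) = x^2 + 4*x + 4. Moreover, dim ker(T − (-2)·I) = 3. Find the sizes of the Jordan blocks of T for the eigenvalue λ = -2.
Block sizes for λ = -2: [2, 1, 1]

Step 1 — from the characteristic polynomial, algebraic multiplicity of λ = -2 is 4. From dim ker(T − (-2)·I) = 3, there are exactly 3 Jordan blocks for λ = -2.
Step 2 — from the minimal polynomial, the factor (x + 2)^2 tells us the largest block for λ = -2 has size 2.
Step 3 — with total size 4, 3 blocks, and largest block 2, the block sizes (in nonincreasing order) are [2, 1, 1].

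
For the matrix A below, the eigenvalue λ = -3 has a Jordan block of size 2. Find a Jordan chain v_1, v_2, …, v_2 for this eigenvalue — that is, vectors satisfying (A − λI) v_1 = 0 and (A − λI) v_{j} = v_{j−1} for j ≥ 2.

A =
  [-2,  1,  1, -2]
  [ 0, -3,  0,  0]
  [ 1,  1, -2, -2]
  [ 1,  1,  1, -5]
A Jordan chain for λ = -3 of length 2:
v_1 = (1, 0, 1, 1)ᵀ
v_2 = (1, 0, 0, 0)ᵀ

Let N = A − (-3)·I. We want v_2 with N^2 v_2 = 0 but N^1 v_2 ≠ 0; then v_{j-1} := N · v_j for j = 2, …, 2.

Pick v_2 = (1, 0, 0, 0)ᵀ.
Then v_1 = N · v_2 = (1, 0, 1, 1)ᵀ.

Sanity check: (A − (-3)·I) v_1 = (0, 0, 0, 0)ᵀ = 0. ✓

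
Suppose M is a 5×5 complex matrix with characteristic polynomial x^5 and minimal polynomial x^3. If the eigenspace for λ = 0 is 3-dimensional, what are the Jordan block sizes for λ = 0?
Block sizes for λ = 0: [3, 1, 1]

Step 1 — from the characteristic polynomial, algebraic multiplicity of λ = 0 is 5. From dim ker(M − (0)·I) = 3, there are exactly 3 Jordan blocks for λ = 0.
Step 2 — from the minimal polynomial, the factor (x − 0)^3 tells us the largest block for λ = 0 has size 3.
Step 3 — with total size 5, 3 blocks, and largest block 3, the block sizes (in nonincreasing order) are [3, 1, 1].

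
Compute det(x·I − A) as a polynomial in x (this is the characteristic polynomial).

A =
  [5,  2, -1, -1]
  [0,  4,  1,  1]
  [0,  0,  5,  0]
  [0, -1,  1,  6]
x^4 - 20*x^3 + 150*x^2 - 500*x + 625

Expanding det(x·I − A) (e.g. by cofactor expansion or by noting that A is similar to its Jordan form J, which has the same characteristic polynomial as A) gives
  χ_A(x) = x^4 - 20*x^3 + 150*x^2 - 500*x + 625
which factors as (x - 5)^4. The eigenvalues (with algebraic multiplicities) are λ = 5 with multiplicity 4.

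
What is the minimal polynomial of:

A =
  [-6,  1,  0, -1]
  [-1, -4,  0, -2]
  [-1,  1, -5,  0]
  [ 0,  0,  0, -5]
x^3 + 15*x^2 + 75*x + 125

The characteristic polynomial is χ_A(x) = (x + 5)^4, so the eigenvalues are known. The minimal polynomial is
  m_A(x) = Π_λ (x − λ)^{k_λ}
where k_λ is the size of the *largest* Jordan block for λ (equivalently, the smallest k with (A − λI)^k v = 0 for every generalised eigenvector v of λ).

  λ = -5: largest Jordan block has size 3, contributing (x + 5)^3

So m_A(x) = (x + 5)^3 = x^3 + 15*x^2 + 75*x + 125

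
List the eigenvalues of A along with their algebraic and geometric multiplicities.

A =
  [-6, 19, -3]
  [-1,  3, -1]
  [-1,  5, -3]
λ = -2: alg = 3, geom = 1

Step 1 — factor the characteristic polynomial to read off the algebraic multiplicities:
  χ_A(x) = (x + 2)^3

Step 2 — compute geometric multiplicities via the rank-nullity identity g(λ) = n − rank(A − λI):
  rank(A − (-2)·I) = 2, so dim ker(A − (-2)·I) = n − 2 = 1

Summary:
  λ = -2: algebraic multiplicity = 3, geometric multiplicity = 1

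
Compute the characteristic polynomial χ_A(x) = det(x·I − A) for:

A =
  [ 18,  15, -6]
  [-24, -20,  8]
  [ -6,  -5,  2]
x^3

Expanding det(x·I − A) (e.g. by cofactor expansion or by noting that A is similar to its Jordan form J, which has the same characteristic polynomial as A) gives
  χ_A(x) = x^3
which factors as x^3. The eigenvalues (with algebraic multiplicities) are λ = 0 with multiplicity 3.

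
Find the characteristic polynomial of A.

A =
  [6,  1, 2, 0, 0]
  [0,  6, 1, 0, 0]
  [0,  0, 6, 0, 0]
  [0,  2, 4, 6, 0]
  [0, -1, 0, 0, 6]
x^5 - 30*x^4 + 360*x^3 - 2160*x^2 + 6480*x - 7776

Expanding det(x·I − A) (e.g. by cofactor expansion or by noting that A is similar to its Jordan form J, which has the same characteristic polynomial as A) gives
  χ_A(x) = x^5 - 30*x^4 + 360*x^3 - 2160*x^2 + 6480*x - 7776
which factors as (x - 6)^5. The eigenvalues (with algebraic multiplicities) are λ = 6 with multiplicity 5.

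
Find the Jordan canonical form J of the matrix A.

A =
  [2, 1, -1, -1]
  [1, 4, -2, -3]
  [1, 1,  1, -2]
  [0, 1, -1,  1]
J_2(2) ⊕ J_2(2)

The characteristic polynomial is
  det(x·I − A) = x^4 - 8*x^3 + 24*x^2 - 32*x + 16 = (x - 2)^4

Eigenvalues and multiplicities (the geometric multiplicity of λ is n − rank(A − λI), which equals the number of Jordan blocks for λ):
  λ = 2: algebraic multiplicity = 4, geometric multiplicity = 2

Determining the block sizes for each eigenvalue:
  λ = 2: with am = 4 and gm = 2, the partition is not yet determined (e.g. several partitions of 4 into 2 parts exist). Let N = A − (2)·I. Computing rank(N^1) = 2, rank(N^2) = 0; the number of blocks of size ≥ j is rank(N^{j−1}) − rank(N^j), giving [2, 2]. So we have 2 block(s) of size 2 → block sizes [2, 2]

Assembling the blocks gives a Jordan form
J =
  [2, 1, 0, 0]
  [0, 2, 0, 0]
  [0, 0, 2, 1]
  [0, 0, 0, 2]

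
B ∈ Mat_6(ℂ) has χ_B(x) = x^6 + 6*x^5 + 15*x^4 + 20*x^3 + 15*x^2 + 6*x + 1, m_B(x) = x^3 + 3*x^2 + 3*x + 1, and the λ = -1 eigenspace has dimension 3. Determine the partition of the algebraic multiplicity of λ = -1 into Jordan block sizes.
Block sizes for λ = -1: [3, 2, 1]

Step 1 — from the characteristic polynomial, algebraic multiplicity of λ = -1 is 6. From dim ker(B − (-1)·I) = 3, there are exactly 3 Jordan blocks for λ = -1.
Step 2 — from the minimal polynomial, the factor (x + 1)^3 tells us the largest block for λ = -1 has size 3.
Step 3 — with total size 6, 3 blocks, and largest block 3, the block sizes (in nonincreasing order) are [3, 2, 1].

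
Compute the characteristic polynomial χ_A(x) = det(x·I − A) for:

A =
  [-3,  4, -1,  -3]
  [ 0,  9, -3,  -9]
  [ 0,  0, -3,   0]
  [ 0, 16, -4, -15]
x^4 + 12*x^3 + 54*x^2 + 108*x + 81

Expanding det(x·I − A) (e.g. by cofactor expansion or by noting that A is similar to its Jordan form J, which has the same characteristic polynomial as A) gives
  χ_A(x) = x^4 + 12*x^3 + 54*x^2 + 108*x + 81
which factors as (x + 3)^4. The eigenvalues (with algebraic multiplicities) are λ = -3 with multiplicity 4.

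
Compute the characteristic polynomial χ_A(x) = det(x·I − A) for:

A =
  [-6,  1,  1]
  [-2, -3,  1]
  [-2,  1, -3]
x^3 + 12*x^2 + 48*x + 64

Expanding det(x·I − A) (e.g. by cofactor expansion or by noting that A is similar to its Jordan form J, which has the same characteristic polynomial as A) gives
  χ_A(x) = x^3 + 12*x^2 + 48*x + 64
which factors as (x + 4)^3. The eigenvalues (with algebraic multiplicities) are λ = -4 with multiplicity 3.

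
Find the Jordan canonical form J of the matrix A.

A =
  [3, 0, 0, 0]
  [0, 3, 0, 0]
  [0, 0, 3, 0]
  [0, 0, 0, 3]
J_1(3) ⊕ J_1(3) ⊕ J_1(3) ⊕ J_1(3)

The characteristic polynomial is
  det(x·I − A) = x^4 - 12*x^3 + 54*x^2 - 108*x + 81 = (x - 3)^4

Eigenvalues and multiplicities (the geometric multiplicity of λ is n − rank(A − λI), which equals the number of Jordan blocks for λ):
  λ = 3: algebraic multiplicity = 4, geometric multiplicity = 4

Determining the block sizes for each eigenvalue:
  λ = 3: gm = am = 4, so every block has size 1 → block sizes [1, 1, 1, 1]

Assembling the blocks gives a Jordan form
J =
  [3, 0, 0, 0]
  [0, 3, 0, 0]
  [0, 0, 3, 0]
  [0, 0, 0, 3]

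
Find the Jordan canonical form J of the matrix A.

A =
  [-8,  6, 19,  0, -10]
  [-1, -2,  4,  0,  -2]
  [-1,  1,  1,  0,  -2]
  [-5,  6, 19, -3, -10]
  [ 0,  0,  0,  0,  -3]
J_3(-3) ⊕ J_1(-3) ⊕ J_1(-3)

The characteristic polynomial is
  det(x·I − A) = x^5 + 15*x^4 + 90*x^3 + 270*x^2 + 405*x + 243 = (x + 3)^5

Eigenvalues and multiplicities (the geometric multiplicity of λ is n − rank(A − λI), which equals the number of Jordan blocks for λ):
  λ = -3: algebraic multiplicity = 5, geometric multiplicity = 3

Determining the block sizes for each eigenvalue:
  λ = -3: with am = 5 and gm = 3, the partition is not yet determined (e.g. several partitions of 5 into 3 parts exist). Let N = A − (-3)·I. Computing rank(N^1) = 2, rank(N^2) = 1, rank(N^3) = 0; the number of blocks of size ≥ j is rank(N^{j−1}) − rank(N^j), giving [3, 1, 1]. So we have 1 block(s) of size 3, 2 block(s) of size 1 → block sizes [3, 1, 1]

Assembling the blocks gives a Jordan form
J =
  [-3,  1,  0,  0,  0]
  [ 0, -3,  1,  0,  0]
  [ 0,  0, -3,  0,  0]
  [ 0,  0,  0, -3,  0]
  [ 0,  0,  0,  0, -3]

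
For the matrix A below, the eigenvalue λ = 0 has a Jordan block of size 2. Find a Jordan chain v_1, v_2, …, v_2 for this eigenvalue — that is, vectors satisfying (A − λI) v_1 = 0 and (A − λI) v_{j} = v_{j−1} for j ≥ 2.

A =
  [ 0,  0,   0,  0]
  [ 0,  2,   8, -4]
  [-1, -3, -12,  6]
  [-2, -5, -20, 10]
A Jordan chain for λ = 0 of length 2:
v_1 = (0, 0, -1, -2)ᵀ
v_2 = (1, 0, 0, 0)ᵀ

Let N = A − (0)·I. We want v_2 with N^2 v_2 = 0 but N^1 v_2 ≠ 0; then v_{j-1} := N · v_j for j = 2, …, 2.

Pick v_2 = (1, 0, 0, 0)ᵀ.
Then v_1 = N · v_2 = (0, 0, -1, -2)ᵀ.

Sanity check: (A − (0)·I) v_1 = (0, 0, 0, 0)ᵀ = 0. ✓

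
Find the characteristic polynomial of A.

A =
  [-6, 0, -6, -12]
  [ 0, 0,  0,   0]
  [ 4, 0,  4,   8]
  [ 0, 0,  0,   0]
x^4 + 2*x^3

Expanding det(x·I − A) (e.g. by cofactor expansion or by noting that A is similar to its Jordan form J, which has the same characteristic polynomial as A) gives
  χ_A(x) = x^4 + 2*x^3
which factors as x^3*(x + 2). The eigenvalues (with algebraic multiplicities) are λ = -2 with multiplicity 1, λ = 0 with multiplicity 3.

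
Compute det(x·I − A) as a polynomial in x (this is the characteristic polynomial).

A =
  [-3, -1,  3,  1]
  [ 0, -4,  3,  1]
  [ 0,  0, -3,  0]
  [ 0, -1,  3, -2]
x^4 + 12*x^3 + 54*x^2 + 108*x + 81

Expanding det(x·I − A) (e.g. by cofactor expansion or by noting that A is similar to its Jordan form J, which has the same characteristic polynomial as A) gives
  χ_A(x) = x^4 + 12*x^3 + 54*x^2 + 108*x + 81
which factors as (x + 3)^4. The eigenvalues (with algebraic multiplicities) are λ = -3 with multiplicity 4.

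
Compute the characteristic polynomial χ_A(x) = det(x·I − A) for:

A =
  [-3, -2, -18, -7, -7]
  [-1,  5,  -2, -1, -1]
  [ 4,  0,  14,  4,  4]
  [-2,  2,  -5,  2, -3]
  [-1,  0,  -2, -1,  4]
x^5 - 22*x^4 + 193*x^3 - 844*x^2 + 1840*x - 1600

Expanding det(x·I − A) (e.g. by cofactor expansion or by noting that A is similar to its Jordan form J, which has the same characteristic polynomial as A) gives
  χ_A(x) = x^5 - 22*x^4 + 193*x^3 - 844*x^2 + 1840*x - 1600
which factors as (x - 5)^2*(x - 4)^3. The eigenvalues (with algebraic multiplicities) are λ = 4 with multiplicity 3, λ = 5 with multiplicity 2.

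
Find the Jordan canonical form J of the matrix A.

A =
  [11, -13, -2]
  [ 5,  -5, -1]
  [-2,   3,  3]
J_3(3)

The characteristic polynomial is
  det(x·I − A) = x^3 - 9*x^2 + 27*x - 27 = (x - 3)^3

Eigenvalues and multiplicities (the geometric multiplicity of λ is n − rank(A − λI), which equals the number of Jordan blocks for λ):
  λ = 3: algebraic multiplicity = 3, geometric multiplicity = 1

Determining the block sizes for each eigenvalue:
  λ = 3: one block (gm = 1), so the single block has size am = 3 → block sizes [3]

Assembling the blocks gives a Jordan form
J =
  [3, 1, 0]
  [0, 3, 1]
  [0, 0, 3]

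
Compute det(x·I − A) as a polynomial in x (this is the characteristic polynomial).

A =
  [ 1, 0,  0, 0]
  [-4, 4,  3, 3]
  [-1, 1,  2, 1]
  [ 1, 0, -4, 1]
x^4 - 8*x^3 + 22*x^2 - 24*x + 9

Expanding det(x·I − A) (e.g. by cofactor expansion or by noting that A is similar to its Jordan form J, which has the same characteristic polynomial as A) gives
  χ_A(x) = x^4 - 8*x^3 + 22*x^2 - 24*x + 9
which factors as (x - 3)^2*(x - 1)^2. The eigenvalues (with algebraic multiplicities) are λ = 1 with multiplicity 2, λ = 3 with multiplicity 2.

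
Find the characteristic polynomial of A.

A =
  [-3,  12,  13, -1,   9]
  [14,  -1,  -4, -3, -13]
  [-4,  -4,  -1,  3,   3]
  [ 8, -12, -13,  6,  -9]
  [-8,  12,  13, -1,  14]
x^5 - 15*x^4 + 50*x^3 + 250*x^2 - 1875*x + 3125

Expanding det(x·I − A) (e.g. by cofactor expansion or by noting that A is similar to its Jordan form J, which has the same characteristic polynomial as A) gives
  χ_A(x) = x^5 - 15*x^4 + 50*x^3 + 250*x^2 - 1875*x + 3125
which factors as (x - 5)^4*(x + 5). The eigenvalues (with algebraic multiplicities) are λ = -5 with multiplicity 1, λ = 5 with multiplicity 4.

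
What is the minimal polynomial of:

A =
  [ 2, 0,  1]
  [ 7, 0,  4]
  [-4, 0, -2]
x^3

The characteristic polynomial is χ_A(x) = x^3, so the eigenvalues are known. The minimal polynomial is
  m_A(x) = Π_λ (x − λ)^{k_λ}
where k_λ is the size of the *largest* Jordan block for λ (equivalently, the smallest k with (A − λI)^k v = 0 for every generalised eigenvector v of λ).

  λ = 0: largest Jordan block has size 3, contributing (x − 0)^3

So m_A(x) = x^3 = x^3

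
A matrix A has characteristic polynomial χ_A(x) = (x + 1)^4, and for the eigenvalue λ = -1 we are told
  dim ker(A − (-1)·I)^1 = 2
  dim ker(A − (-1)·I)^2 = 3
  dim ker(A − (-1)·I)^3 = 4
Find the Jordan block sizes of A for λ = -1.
Block sizes for λ = -1: [3, 1]

From the dimensions of kernels of powers, the number of Jordan blocks of size at least j is d_j − d_{j−1} where d_j = dim ker(N^j) (with d_0 = 0). Computing the differences gives [2, 1, 1].
The number of blocks of size exactly k is (#blocks of size ≥ k) − (#blocks of size ≥ k + 1), so the partition is: 1 block(s) of size 1, 1 block(s) of size 3.
In nonincreasing order the block sizes are [3, 1].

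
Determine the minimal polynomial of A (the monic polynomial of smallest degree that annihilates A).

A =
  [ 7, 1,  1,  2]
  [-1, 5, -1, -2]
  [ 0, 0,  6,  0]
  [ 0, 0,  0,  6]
x^2 - 12*x + 36

The characteristic polynomial is χ_A(x) = (x - 6)^4, so the eigenvalues are known. The minimal polynomial is
  m_A(x) = Π_λ (x − λ)^{k_λ}
where k_λ is the size of the *largest* Jordan block for λ (equivalently, the smallest k with (A − λI)^k v = 0 for every generalised eigenvector v of λ).

  λ = 6: largest Jordan block has size 2, contributing (x − 6)^2

So m_A(x) = (x - 6)^2 = x^2 - 12*x + 36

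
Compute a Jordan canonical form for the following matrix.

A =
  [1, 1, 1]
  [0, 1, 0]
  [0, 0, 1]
J_2(1) ⊕ J_1(1)

The characteristic polynomial is
  det(x·I − A) = x^3 - 3*x^2 + 3*x - 1 = (x - 1)^3

Eigenvalues and multiplicities (the geometric multiplicity of λ is n − rank(A − λI), which equals the number of Jordan blocks for λ):
  λ = 1: algebraic multiplicity = 3, geometric multiplicity = 2

Determining the block sizes for each eigenvalue:
  λ = 1: 2 blocks summing to 3 forces exactly one block of size 2 and the rest size 1 → block sizes [2, 1]

Assembling the blocks gives a Jordan form
J =
  [1, 1, 0]
  [0, 1, 0]
  [0, 0, 1]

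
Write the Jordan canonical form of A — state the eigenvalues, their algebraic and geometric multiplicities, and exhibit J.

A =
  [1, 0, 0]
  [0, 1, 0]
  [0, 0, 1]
J_1(1) ⊕ J_1(1) ⊕ J_1(1)

The characteristic polynomial is
  det(x·I − A) = x^3 - 3*x^2 + 3*x - 1 = (x - 1)^3

Eigenvalues and multiplicities (the geometric multiplicity of λ is n − rank(A − λI), which equals the number of Jordan blocks for λ):
  λ = 1: algebraic multiplicity = 3, geometric multiplicity = 3

Determining the block sizes for each eigenvalue:
  λ = 1: gm = am = 3, so every block has size 1 → block sizes [1, 1, 1]

Assembling the blocks gives a Jordan form
J =
  [1, 0, 0]
  [0, 1, 0]
  [0, 0, 1]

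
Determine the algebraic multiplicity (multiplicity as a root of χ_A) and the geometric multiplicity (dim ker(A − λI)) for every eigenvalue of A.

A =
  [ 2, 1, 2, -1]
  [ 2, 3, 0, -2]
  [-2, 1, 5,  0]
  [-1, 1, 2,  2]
λ = 3: alg = 4, geom = 2

Step 1 — factor the characteristic polynomial to read off the algebraic multiplicities:
  χ_A(x) = (x - 3)^4

Step 2 — compute geometric multiplicities via the rank-nullity identity g(λ) = n − rank(A − λI):
  rank(A − (3)·I) = 2, so dim ker(A − (3)·I) = n − 2 = 2

Summary:
  λ = 3: algebraic multiplicity = 4, geometric multiplicity = 2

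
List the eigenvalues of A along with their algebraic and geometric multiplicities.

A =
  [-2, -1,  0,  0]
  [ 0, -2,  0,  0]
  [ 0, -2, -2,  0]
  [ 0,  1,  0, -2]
λ = -2: alg = 4, geom = 3

Step 1 — factor the characteristic polynomial to read off the algebraic multiplicities:
  χ_A(x) = (x + 2)^4

Step 2 — compute geometric multiplicities via the rank-nullity identity g(λ) = n − rank(A − λI):
  rank(A − (-2)·I) = 1, so dim ker(A − (-2)·I) = n − 1 = 3

Summary:
  λ = -2: algebraic multiplicity = 4, geometric multiplicity = 3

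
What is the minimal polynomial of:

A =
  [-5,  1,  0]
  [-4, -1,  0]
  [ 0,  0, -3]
x^2 + 6*x + 9

The characteristic polynomial is χ_A(x) = (x + 3)^3, so the eigenvalues are known. The minimal polynomial is
  m_A(x) = Π_λ (x − λ)^{k_λ}
where k_λ is the size of the *largest* Jordan block for λ (equivalently, the smallest k with (A − λI)^k v = 0 for every generalised eigenvector v of λ).

  λ = -3: largest Jordan block has size 2, contributing (x + 3)^2

So m_A(x) = (x + 3)^2 = x^2 + 6*x + 9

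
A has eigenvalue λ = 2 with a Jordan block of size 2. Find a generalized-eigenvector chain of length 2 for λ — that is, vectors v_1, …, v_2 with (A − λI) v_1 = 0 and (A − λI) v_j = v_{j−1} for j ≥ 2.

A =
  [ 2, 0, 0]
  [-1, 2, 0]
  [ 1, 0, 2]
A Jordan chain for λ = 2 of length 2:
v_1 = (0, -1, 1)ᵀ
v_2 = (1, 0, 0)ᵀ

Let N = A − (2)·I. We want v_2 with N^2 v_2 = 0 but N^1 v_2 ≠ 0; then v_{j-1} := N · v_j for j = 2, …, 2.

Pick v_2 = (1, 0, 0)ᵀ.
Then v_1 = N · v_2 = (0, -1, 1)ᵀ.

Sanity check: (A − (2)·I) v_1 = (0, 0, 0)ᵀ = 0. ✓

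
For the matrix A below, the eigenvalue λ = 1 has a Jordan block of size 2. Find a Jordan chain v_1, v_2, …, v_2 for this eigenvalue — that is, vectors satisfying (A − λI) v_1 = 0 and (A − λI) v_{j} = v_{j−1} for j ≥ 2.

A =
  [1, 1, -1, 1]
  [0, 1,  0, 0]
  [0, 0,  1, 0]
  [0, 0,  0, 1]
A Jordan chain for λ = 1 of length 2:
v_1 = (1, 0, 0, 0)ᵀ
v_2 = (0, 1, 0, 0)ᵀ

Let N = A − (1)·I. We want v_2 with N^2 v_2 = 0 but N^1 v_2 ≠ 0; then v_{j-1} := N · v_j for j = 2, …, 2.

Pick v_2 = (0, 1, 0, 0)ᵀ.
Then v_1 = N · v_2 = (1, 0, 0, 0)ᵀ.

Sanity check: (A − (1)·I) v_1 = (0, 0, 0, 0)ᵀ = 0. ✓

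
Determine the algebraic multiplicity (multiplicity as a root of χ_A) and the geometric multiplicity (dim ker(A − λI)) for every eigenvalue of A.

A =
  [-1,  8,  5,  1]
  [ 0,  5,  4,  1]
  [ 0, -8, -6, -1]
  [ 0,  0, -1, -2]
λ = -1: alg = 4, geom = 2

Step 1 — factor the characteristic polynomial to read off the algebraic multiplicities:
  χ_A(x) = (x + 1)^4

Step 2 — compute geometric multiplicities via the rank-nullity identity g(λ) = n − rank(A − λI):
  rank(A − (-1)·I) = 2, so dim ker(A − (-1)·I) = n − 2 = 2

Summary:
  λ = -1: algebraic multiplicity = 4, geometric multiplicity = 2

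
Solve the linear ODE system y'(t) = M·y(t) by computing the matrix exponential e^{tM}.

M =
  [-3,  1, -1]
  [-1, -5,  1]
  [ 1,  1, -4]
e^{tM} =
  [-t^2*exp(-4*t)/2 + t*exp(-4*t) + exp(-4*t), -t^2*exp(-4*t)/2 + t*exp(-4*t), -t*exp(-4*t)]
  [t^2*exp(-4*t)/2 - t*exp(-4*t), t^2*exp(-4*t)/2 - t*exp(-4*t) + exp(-4*t), t*exp(-4*t)]
  [t*exp(-4*t), t*exp(-4*t), exp(-4*t)]

Strategy: write M = P · J · P⁻¹ where J is a Jordan canonical form, so e^{tM} = P · e^{tJ} · P⁻¹, and e^{tJ} can be computed block-by-block.

M has Jordan form
J =
  [-4,  1,  0]
  [ 0, -4,  1]
  [ 0,  0, -4]
(up to reordering of blocks).

Per-block formulas:
  For a 3×3 Jordan block J_3(-4): exp(t · J_3(-4)) = e^(-4t)·(I + t·N + (t^2/2)·N^2), where N is the 3×3 nilpotent shift.

After assembling e^{tJ} and conjugating by P, we get:

e^{tM} =
  [-t^2*exp(-4*t)/2 + t*exp(-4*t) + exp(-4*t), -t^2*exp(-4*t)/2 + t*exp(-4*t), -t*exp(-4*t)]
  [t^2*exp(-4*t)/2 - t*exp(-4*t), t^2*exp(-4*t)/2 - t*exp(-4*t) + exp(-4*t), t*exp(-4*t)]
  [t*exp(-4*t), t*exp(-4*t), exp(-4*t)]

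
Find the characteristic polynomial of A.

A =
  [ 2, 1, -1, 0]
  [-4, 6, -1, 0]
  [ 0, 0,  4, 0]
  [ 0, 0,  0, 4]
x^4 - 16*x^3 + 96*x^2 - 256*x + 256

Expanding det(x·I − A) (e.g. by cofactor expansion or by noting that A is similar to its Jordan form J, which has the same characteristic polynomial as A) gives
  χ_A(x) = x^4 - 16*x^3 + 96*x^2 - 256*x + 256
which factors as (x - 4)^4. The eigenvalues (with algebraic multiplicities) are λ = 4 with multiplicity 4.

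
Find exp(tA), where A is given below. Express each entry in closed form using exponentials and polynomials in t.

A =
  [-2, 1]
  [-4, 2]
e^{tA} =
  [1 - 2*t, t]
  [-4*t, 2*t + 1]

Strategy: write A = P · J · P⁻¹ where J is a Jordan canonical form, so e^{tA} = P · e^{tJ} · P⁻¹, and e^{tJ} can be computed block-by-block.

A has Jordan form
J =
  [0, 1]
  [0, 0]
(up to reordering of blocks).

Per-block formulas:
  For a 2×2 Jordan block J_2(0): exp(t · J_2(0)) = e^(0t)·(I + t·N), where N is the 2×2 nilpotent shift.

After assembling e^{tJ} and conjugating by P, we get:

e^{tA} =
  [1 - 2*t, t]
  [-4*t, 2*t + 1]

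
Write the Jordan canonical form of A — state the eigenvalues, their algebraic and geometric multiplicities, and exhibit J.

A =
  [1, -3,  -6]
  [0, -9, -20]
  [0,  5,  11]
J_2(1) ⊕ J_1(1)

The characteristic polynomial is
  det(x·I − A) = x^3 - 3*x^2 + 3*x - 1 = (x - 1)^3

Eigenvalues and multiplicities (the geometric multiplicity of λ is n − rank(A − λI), which equals the number of Jordan blocks for λ):
  λ = 1: algebraic multiplicity = 3, geometric multiplicity = 2

Determining the block sizes for each eigenvalue:
  λ = 1: 2 blocks summing to 3 forces exactly one block of size 2 and the rest size 1 → block sizes [2, 1]

Assembling the blocks gives a Jordan form
J =
  [1, 1, 0]
  [0, 1, 0]
  [0, 0, 1]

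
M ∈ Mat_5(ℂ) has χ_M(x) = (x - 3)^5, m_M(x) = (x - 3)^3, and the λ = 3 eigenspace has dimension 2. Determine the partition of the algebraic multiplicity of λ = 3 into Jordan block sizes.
Block sizes for λ = 3: [3, 2]

Step 1 — from the characteristic polynomial, algebraic multiplicity of λ = 3 is 5. From dim ker(M − (3)·I) = 2, there are exactly 2 Jordan blocks for λ = 3.
Step 2 — from the minimal polynomial, the factor (x − 3)^3 tells us the largest block for λ = 3 has size 3.
Step 3 — with total size 5, 2 blocks, and largest block 3, the block sizes (in nonincreasing order) are [3, 2].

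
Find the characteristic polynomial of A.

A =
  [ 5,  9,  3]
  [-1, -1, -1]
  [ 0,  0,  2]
x^3 - 6*x^2 + 12*x - 8

Expanding det(x·I − A) (e.g. by cofactor expansion or by noting that A is similar to its Jordan form J, which has the same characteristic polynomial as A) gives
  χ_A(x) = x^3 - 6*x^2 + 12*x - 8
which factors as (x - 2)^3. The eigenvalues (with algebraic multiplicities) are λ = 2 with multiplicity 3.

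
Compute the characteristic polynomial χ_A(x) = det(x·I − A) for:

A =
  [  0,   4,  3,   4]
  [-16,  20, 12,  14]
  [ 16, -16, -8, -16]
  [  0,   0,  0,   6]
x^4 - 18*x^3 + 120*x^2 - 352*x + 384

Expanding det(x·I − A) (e.g. by cofactor expansion or by noting that A is similar to its Jordan form J, which has the same characteristic polynomial as A) gives
  χ_A(x) = x^4 - 18*x^3 + 120*x^2 - 352*x + 384
which factors as (x - 6)*(x - 4)^3. The eigenvalues (with algebraic multiplicities) are λ = 4 with multiplicity 3, λ = 6 with multiplicity 1.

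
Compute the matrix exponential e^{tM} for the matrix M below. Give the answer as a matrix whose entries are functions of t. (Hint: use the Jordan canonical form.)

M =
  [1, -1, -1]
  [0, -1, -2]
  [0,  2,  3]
e^{tM} =
  [exp(t), -t*exp(t), -t*exp(t)]
  [0, -2*t*exp(t) + exp(t), -2*t*exp(t)]
  [0, 2*t*exp(t), 2*t*exp(t) + exp(t)]

Strategy: write M = P · J · P⁻¹ where J is a Jordan canonical form, so e^{tM} = P · e^{tJ} · P⁻¹, and e^{tJ} can be computed block-by-block.

M has Jordan form
J =
  [1, 1, 0]
  [0, 1, 0]
  [0, 0, 1]
(up to reordering of blocks).

Per-block formulas:
  For a 2×2 Jordan block J_2(1): exp(t · J_2(1)) = e^(1t)·(I + t·N), where N is the 2×2 nilpotent shift.
  For a 1×1 block at λ = 1: exp(t · [1]) = [e^(1t)].

After assembling e^{tJ} and conjugating by P, we get:

e^{tM} =
  [exp(t), -t*exp(t), -t*exp(t)]
  [0, -2*t*exp(t) + exp(t), -2*t*exp(t)]
  [0, 2*t*exp(t), 2*t*exp(t) + exp(t)]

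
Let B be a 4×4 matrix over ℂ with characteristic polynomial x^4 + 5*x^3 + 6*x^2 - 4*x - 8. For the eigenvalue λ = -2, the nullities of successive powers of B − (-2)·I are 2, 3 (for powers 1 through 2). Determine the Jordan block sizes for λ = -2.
Block sizes for λ = -2: [2, 1]

From the dimensions of kernels of powers, the number of Jordan blocks of size at least j is d_j − d_{j−1} where d_j = dim ker(N^j) (with d_0 = 0). Computing the differences gives [2, 1].
The number of blocks of size exactly k is (#blocks of size ≥ k) − (#blocks of size ≥ k + 1), so the partition is: 1 block(s) of size 1, 1 block(s) of size 2.
In nonincreasing order the block sizes are [2, 1].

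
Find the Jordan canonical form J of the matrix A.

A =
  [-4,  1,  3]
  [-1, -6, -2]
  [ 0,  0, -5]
J_3(-5)

The characteristic polynomial is
  det(x·I − A) = x^3 + 15*x^2 + 75*x + 125 = (x + 5)^3

Eigenvalues and multiplicities (the geometric multiplicity of λ is n − rank(A − λI), which equals the number of Jordan blocks for λ):
  λ = -5: algebraic multiplicity = 3, geometric multiplicity = 1

Determining the block sizes for each eigenvalue:
  λ = -5: one block (gm = 1), so the single block has size am = 3 → block sizes [3]

Assembling the blocks gives a Jordan form
J =
  [-5,  1,  0]
  [ 0, -5,  1]
  [ 0,  0, -5]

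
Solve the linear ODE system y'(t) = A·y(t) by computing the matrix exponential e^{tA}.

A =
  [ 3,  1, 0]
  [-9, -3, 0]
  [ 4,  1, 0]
e^{tA} =
  [3*t + 1, t, 0]
  [-9*t, 1 - 3*t, 0]
  [3*t^2/2 + 4*t, t^2/2 + t, 1]

Strategy: write A = P · J · P⁻¹ where J is a Jordan canonical form, so e^{tA} = P · e^{tJ} · P⁻¹, and e^{tJ} can be computed block-by-block.

A has Jordan form
J =
  [0, 1, 0]
  [0, 0, 1]
  [0, 0, 0]
(up to reordering of blocks).

Per-block formulas:
  For a 3×3 Jordan block J_3(0): exp(t · J_3(0)) = e^(0t)·(I + t·N + (t^2/2)·N^2), where N is the 3×3 nilpotent shift.

After assembling e^{tJ} and conjugating by P, we get:

e^{tA} =
  [3*t + 1, t, 0]
  [-9*t, 1 - 3*t, 0]
  [3*t^2/2 + 4*t, t^2/2 + t, 1]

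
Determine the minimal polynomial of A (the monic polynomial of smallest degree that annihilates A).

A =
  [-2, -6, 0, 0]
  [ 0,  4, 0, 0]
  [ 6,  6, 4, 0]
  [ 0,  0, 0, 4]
x^2 - 2*x - 8

The characteristic polynomial is χ_A(x) = (x - 4)^3*(x + 2), so the eigenvalues are known. The minimal polynomial is
  m_A(x) = Π_λ (x − λ)^{k_λ}
where k_λ is the size of the *largest* Jordan block for λ (equivalently, the smallest k with (A − λI)^k v = 0 for every generalised eigenvector v of λ).

  λ = -2: largest Jordan block has size 1, contributing (x + 2)
  λ = 4: largest Jordan block has size 1, contributing (x − 4)

So m_A(x) = (x - 4)*(x + 2) = x^2 - 2*x - 8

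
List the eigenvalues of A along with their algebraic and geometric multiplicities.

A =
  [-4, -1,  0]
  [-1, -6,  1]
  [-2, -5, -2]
λ = -4: alg = 3, geom = 1

Step 1 — factor the characteristic polynomial to read off the algebraic multiplicities:
  χ_A(x) = (x + 4)^3

Step 2 — compute geometric multiplicities via the rank-nullity identity g(λ) = n − rank(A − λI):
  rank(A − (-4)·I) = 2, so dim ker(A − (-4)·I) = n − 2 = 1

Summary:
  λ = -4: algebraic multiplicity = 3, geometric multiplicity = 1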